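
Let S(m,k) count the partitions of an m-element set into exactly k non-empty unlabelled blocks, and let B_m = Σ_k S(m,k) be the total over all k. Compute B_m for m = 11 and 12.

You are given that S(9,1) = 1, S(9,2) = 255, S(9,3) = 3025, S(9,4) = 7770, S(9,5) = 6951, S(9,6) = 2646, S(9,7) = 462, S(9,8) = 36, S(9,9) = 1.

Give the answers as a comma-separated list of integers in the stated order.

i=10: T(10,1)=0+1·1=1 | T(10,2)=1+2·255=511 | T(10,3)=255+3·3025=9330 | T(10,4)=3025+4·7770=34105 | T(10,5)=7770+5·6951=42525 | T(10,6)=6951+6·2646=22827 | T(10,7)=2646+7·462=5880 | T(10,8)=462+8·36=750 | T(10,9)=36+9·1=45 | T(10,10)=1+10·0=1
i=11: T(11,1)=0+1·1=1 | T(11,2)=1+2·511=1023 | T(11,3)=511+3·9330=28501 | T(11,4)=9330+4·34105=145750 | T(11,5)=34105+5·42525=246730 | T(11,6)=42525+6·22827=179487 | T(11,7)=22827+7·5880=63987 | T(11,8)=5880+8·750=11880 | T(11,9)=750+9·45=1155 | T(11,10)=45+10·1=55 | T(11,11)=1+11·0=1
i=12: T(12,1)=0+1·1=1 | T(12,2)=1+2·1023=2047 | T(12,3)=1023+3·28501=86526 | T(12,4)=28501+4·145750=611501 | T(12,5)=145750+5·246730=1379400 | T(12,6)=246730+6·179487=1323652 | T(12,7)=179487+7·63987=627396 | T(12,8)=63987+8·11880=159027 | T(12,9)=11880+9·1155=22275 | T(12,10)=1155+10·55=1705 | T(12,11)=55+11·1=66 | T(12,12)=1+12·0=1
B_11 = ΣS(11,k) = 1+1023+28501+145750+246730+179487+63987+11880+1155+55+1 = 678570
B_12 = ΣS(12,k) = 1+2047+86526+611501+1379400+1323652+627396+159027+22275+1705+66+1 = 4213597

678570, 4213597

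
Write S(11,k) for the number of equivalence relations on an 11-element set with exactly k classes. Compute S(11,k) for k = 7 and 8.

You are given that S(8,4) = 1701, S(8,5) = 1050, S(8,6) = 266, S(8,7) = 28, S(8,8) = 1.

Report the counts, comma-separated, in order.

63987, 11880

i=9: T(9,5)=1701+5·1050=6951 | T(9,6)=1050+6·266=2646 | T(9,7)=266+7·28=462 | T(9,8)=28+8·1=36
i=10: T(10,6)=6951+6·2646=22827 | T(10,7)=2646+7·462=5880 | T(10,8)=462+8·36=750
i=11: T(11,7)=22827+7·5880=63987 | T(11,8)=5880+8·750=11880
Read S(11,7) = 63987, S(11,8) = 11880.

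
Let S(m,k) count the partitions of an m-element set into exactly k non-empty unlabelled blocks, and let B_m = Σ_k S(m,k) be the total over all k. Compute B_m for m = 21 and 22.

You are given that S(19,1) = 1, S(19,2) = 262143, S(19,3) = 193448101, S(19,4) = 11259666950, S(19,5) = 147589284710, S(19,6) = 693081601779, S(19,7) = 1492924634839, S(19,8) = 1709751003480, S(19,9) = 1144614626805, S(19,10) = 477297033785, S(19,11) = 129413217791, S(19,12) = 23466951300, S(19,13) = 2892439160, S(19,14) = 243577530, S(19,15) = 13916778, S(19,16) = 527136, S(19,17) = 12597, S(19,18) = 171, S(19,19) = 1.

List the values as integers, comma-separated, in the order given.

474869816156751, 4506715738447323

[20] T[20,1]:1*1+0=1 · T[20,2]:2*262143+1=524287 · T[20,3]:3*193448101+262143=580606446 · T[20,4]:4*11259666950+193448101=45232115901 · T[20,5]:5*147589284710+11259666950=749206090500 · T[20,6]:6*693081601779+147589284710=4306078895384 · T[20,7]:7*1492924634839+693081601779=11143554045652 · T[20,8]:8*1709751003480+1492924634839=15170932662679 · T[20,9]:9*1144614626805+1709751003480=12011282644725 · T[20,10]:10*477297033785+1144614626805=5917584964655 · T[20,11]:11*129413217791+477297033785=1900842429486 · T[20,12]:12*23466951300+129413217791=411016633391 · T[20,13]:13*2892439160+23466951300=61068660380 · T[20,14]:14*243577530+2892439160=6302524580 · T[20,15]:15*13916778+243577530=452329200 · T[20,16]:16*527136+13916778=22350954 · T[20,17]:17*12597+527136=741285 · T[20,18]:18*171+12597=15675 · T[20,19]:19*1+171=190 · T[20,20]:20*0+1=1
[21] T[21,1]:1*1+0=1 · T[21,2]:2*524287+1=1048575 · T[21,3]:3*580606446+524287=1742343625 · T[21,4]:4*45232115901+580606446=181509070050 · T[21,5]:5*749206090500+45232115901=3791262568401 · T[21,6]:6*4306078895384+749206090500=26585679462804 · T[21,7]:7*11143554045652+4306078895384=82310957214948 · T[21,8]:8*15170932662679+11143554045652=132511015347084 · T[21,9]:9*12011282644725+15170932662679=123272476465204 · T[21,10]:10*5917584964655+12011282644725=71187132291275 · T[21,11]:11*1900842429486+5917584964655=26826851689001 · T[21,12]:12*411016633391+1900842429486=6833042030178 · T[21,13]:13*61068660380+411016633391=1204909218331 · T[21,14]:14*6302524580+61068660380=149304004500 · T[21,15]:15*452329200+6302524580=13087462580 · T[21,16]:16*22350954+452329200=809944464 · T[21,17]:17*741285+22350954=34952799 · T[21,18]:18*15675+741285=1023435 · T[21,19]:19*190+15675=19285 · T[21,20]:20*1+190=210 · T[21,21]:21*0+1=1
[22] T[22,1]:1*1+0=1 · T[22,2]:2*1048575+1=2097151 · T[22,3]:3*1742343625+1048575=5228079450 · T[22,4]:4*181509070050+1742343625=727778623825 · T[22,5]:5*3791262568401+181509070050=19137821912055 · T[22,6]:6*26585679462804+3791262568401=163305339345225 · T[22,7]:7*82310957214948+26585679462804=602762379967440 · T[22,8]:8*132511015347084+82310957214948=1142399079991620 · T[22,9]:9*123272476465204+132511015347084=1241963303533920 · T[22,10]:10*71187132291275+123272476465204=835143799377954 · T[22,11]:11*26826851689001+71187132291275=366282500870286 · T[22,12]:12*6833042030178+26826851689001=108823356051137 · T[22,13]:13*1204909218331+6833042030178=22496861868481 · T[22,14]:14*149304004500+1204909218331=3295165281331 · T[22,15]:15*13087462580+149304004500=345615943200 · T[22,16]:16*809944464+13087462580=26046574004 · T[22,17]:17*34952799+809944464=1404142047 · T[22,18]:18*1023435+34952799=53374629 · T[22,19]:19*19285+1023435=1389850 · T[22,20]:20*210+19285=23485 · T[22,21]:21*1+210=231 · T[22,22]:22*0+1=1
B_21 = ΣS(21,k) = 1+1048575+1742343625+181509070050+3791262568401+26585679462804+82310957214948+132511015347084+123272476465204+71187132291275+26826851689001+6833042030178+1204909218331+149304004500+13087462580+809944464+34952799+1023435+19285+210+1 = 474869816156751
B_22 = ΣS(22,k) = 1+2097151+5228079450+727778623825+19137821912055+163305339345225+602762379967440+1142399079991620+1241963303533920+835143799377954+366282500870286+108823356051137+22496861868481+3295165281331+345615943200+26046574004+1404142047+53374629+1389850+23485+231+1 = 4506715738447323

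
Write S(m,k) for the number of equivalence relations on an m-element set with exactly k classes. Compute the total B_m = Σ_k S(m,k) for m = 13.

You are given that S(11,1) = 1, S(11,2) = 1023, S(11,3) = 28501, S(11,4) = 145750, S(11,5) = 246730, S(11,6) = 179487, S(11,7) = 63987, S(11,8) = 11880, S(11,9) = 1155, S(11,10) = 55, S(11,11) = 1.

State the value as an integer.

row 12: T[12][1]=1·1+0=1  T[12][2]=2·1023+1=2047  T[12][3]=3·28501+1023=86526  T[12][4]=4·145750+28501=611501  T[12][5]=5·246730+145750=1379400  T[12][6]=6·179487+246730=1323652  T[12][7]=7·63987+179487=627396  T[12][8]=8·11880+63987=159027  T[12][9]=9·1155+11880=22275  T[12][10]=10·55+1155=1705  T[12][11]=11·1+55=66  T[12][12]=12·0+1=1
row 13: T[13][1]=1·1+0=1  T[13][2]=2·2047+1=4095  T[13][3]=3·86526+2047=261625  T[13][4]=4·611501+86526=2532530  T[13][5]=5·1379400+611501=7508501  T[13][6]=6·1323652+1379400=9321312  T[13][7]=7·627396+1323652=5715424  T[13][8]=8·159027+627396=1899612  T[13][9]=9·22275+159027=359502  T[13][10]=10·1705+22275=39325  T[13][11]=11·66+1705=2431  T[13][12]=12·1+66=78  T[13][13]=13·0+1=1
B_13 = ΣS(13,k) = 1+4095+261625+2532530+7508501+9321312+5715424+1899612+359502+39325+2431+78+1 = 27644437

27644437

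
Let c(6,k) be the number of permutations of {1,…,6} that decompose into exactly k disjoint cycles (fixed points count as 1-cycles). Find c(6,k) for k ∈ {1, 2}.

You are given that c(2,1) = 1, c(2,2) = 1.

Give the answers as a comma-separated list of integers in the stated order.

@3  (3,1):1·2+0→2, (3,2):1·2+1→3
@4  (4,1):2·3+0→6, (4,2):3·3+2→11
@5  (5,1):6·4+0→24, (5,2):11·4+6→50
@6  (6,1):24·5+0→120, (6,2):50·5+24→274
Read c(6,1) = 120, c(6,2) = 274.

120, 274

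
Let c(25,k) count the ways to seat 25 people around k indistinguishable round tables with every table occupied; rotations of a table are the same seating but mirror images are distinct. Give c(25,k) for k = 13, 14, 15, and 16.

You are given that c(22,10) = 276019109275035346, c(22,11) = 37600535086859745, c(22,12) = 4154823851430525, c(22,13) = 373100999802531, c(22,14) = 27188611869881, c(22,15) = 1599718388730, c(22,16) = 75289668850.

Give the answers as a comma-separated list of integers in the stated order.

13990945200239106865, 1246200069070215000, 92446911376173550, 5700586321864500

@23  (23,11):37600535086859745·22+276019109275035346→1103230881185949736, (23,12):4154823851430525·22+37600535086859745→129006659818331295, (23,13):373100999802531·22+4154823851430525→12363045847086207, (23,14):27188611869881·22+373100999802531→971250460939913, (23,15):1599718388730·22+27188611869881→62382416421941, (23,16):75289668850·22+1599718388730→3256091103430
@24  (24,12):129006659818331295·23+1103230881185949736→4070384057007569521, (24,13):12363045847086207·23+129006659818331295→413356714301314056, (24,14):971250460939913·23+12363045847086207→34701806448704206, (24,15):62382416421941·23+971250460939913→2406046038644556, (24,16):3256091103430·23+62382416421941→137272511800831
@25  (25,13):413356714301314056·24+4070384057007569521→13990945200239106865, (25,14):34701806448704206·24+413356714301314056→1246200069070215000, (25,15):2406046038644556·24+34701806448704206→92446911376173550, (25,16):137272511800831·24+2406046038644556→5700586321864500
Read c(25,13) = 13990945200239106865, c(25,14) = 1246200069070215000, c(25,15) = 92446911376173550, c(25,16) = 5700586321864500.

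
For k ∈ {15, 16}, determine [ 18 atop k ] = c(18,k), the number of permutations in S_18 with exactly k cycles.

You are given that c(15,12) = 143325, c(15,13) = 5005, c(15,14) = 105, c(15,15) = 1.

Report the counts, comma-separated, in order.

468180, 10812

i=16: T(16,13)=143325+15·5005=218400 | T(16,14)=5005+15·105=6580 | T(16,15)=105+15·1=120 | T(16,16)=1+15·0=1
i=17: T(17,14)=218400+16·6580=323680 | T(17,15)=6580+16·120=8500 | T(17,16)=120+16·1=136
i=18: T(18,15)=323680+17·8500=468180 | T(18,16)=8500+17·136=10812
Read c(18,15) = 468180, c(18,16) = 10812.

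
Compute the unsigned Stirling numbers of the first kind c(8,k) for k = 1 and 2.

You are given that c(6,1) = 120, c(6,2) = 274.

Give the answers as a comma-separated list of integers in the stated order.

5040, 13068

@7  (7,1):120·6+0→720, (7,2):274·6+120→1764
@8  (8,1):720·7+0→5040, (8,2):1764·7+720→13068
Read c(8,1) = 5040, c(8,2) = 13068.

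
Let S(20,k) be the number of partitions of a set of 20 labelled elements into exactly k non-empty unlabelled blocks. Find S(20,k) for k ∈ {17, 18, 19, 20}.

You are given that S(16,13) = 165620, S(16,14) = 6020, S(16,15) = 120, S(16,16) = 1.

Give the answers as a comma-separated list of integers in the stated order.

741285, 15675, 190, 1

[17] T[17,14]:14*6020+165620=249900 · T[17,15]:15*120+6020=7820 · T[17,16]:16*1+120=136 · T[17,17]:17*0+1=1
[18] T[18,15]:15*7820+249900=367200 · T[18,16]:16*136+7820=9996 · T[18,17]:17*1+136=153 · T[18,18]:18*0+1=1
[19] T[19,16]:16*9996+367200=527136 · T[19,17]:17*153+9996=12597 · T[19,18]:18*1+153=171 · T[19,19]:19*0+1=1
[20] T[20,17]:17*12597+527136=741285 · T[20,18]:18*171+12597=15675 · T[20,19]:19*1+171=190 · T[20,20]:20*0+1=1
Read S(20,17) = 741285, S(20,18) = 15675, S(20,19) = 190, S(20,20) = 1.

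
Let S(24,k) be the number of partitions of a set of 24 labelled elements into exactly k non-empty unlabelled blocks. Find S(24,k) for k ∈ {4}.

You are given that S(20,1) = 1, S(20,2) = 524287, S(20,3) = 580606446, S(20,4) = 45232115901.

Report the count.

i=21: T(21,1)=0+1·1=1 | T(21,2)=1+2·524287=1048575 | T(21,3)=524287+3·580606446=1742343625 | T(21,4)=580606446+4·45232115901=181509070050
i=22: T(22,2)=1+2·1048575=2097151 | T(22,3)=1048575+3·1742343625=5228079450 | T(22,4)=1742343625+4·181509070050=727778623825
i=23: T(23,3)=2097151+3·5228079450=15686335501 | T(23,4)=5228079450+4·727778623825=2916342574750
i=24: T(24,4)=15686335501+4·2916342574750=11681056634501
Read S(24,4) = 11681056634501.

11681056634501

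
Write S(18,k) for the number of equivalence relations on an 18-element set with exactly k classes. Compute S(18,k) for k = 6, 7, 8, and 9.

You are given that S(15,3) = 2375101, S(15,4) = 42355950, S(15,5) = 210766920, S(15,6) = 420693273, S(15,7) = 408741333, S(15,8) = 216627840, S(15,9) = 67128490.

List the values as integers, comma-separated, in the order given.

110687251039, 197462483400, 189036065010, 106175395755

r16: T_16,4=4×42355950+2375101=171798901; T_16,5=5×210766920+42355950=1096190550; T_16,6=6×420693273+210766920=2734926558; T_16,7=7×408741333+420693273=3281882604; T_16,8=8×216627840+408741333=2141764053; T_16,9=9×67128490+216627840=820784250
r17: T_17,5=5×1096190550+171798901=5652751651; T_17,6=6×2734926558+1096190550=17505749898; T_17,7=7×3281882604+2734926558=25708104786; T_17,8=8×2141764053+3281882604=20415995028; T_17,9=9×820784250+2141764053=9528822303
r18: T_18,6=6×17505749898+5652751651=110687251039; T_18,7=7×25708104786+17505749898=197462483400; T_18,8=8×20415995028+25708104786=189036065010; T_18,9=9×9528822303+20415995028=106175395755
Read S(18,6) = 110687251039, S(18,7) = 197462483400, S(18,8) = 189036065010, S(18,9) = 106175395755.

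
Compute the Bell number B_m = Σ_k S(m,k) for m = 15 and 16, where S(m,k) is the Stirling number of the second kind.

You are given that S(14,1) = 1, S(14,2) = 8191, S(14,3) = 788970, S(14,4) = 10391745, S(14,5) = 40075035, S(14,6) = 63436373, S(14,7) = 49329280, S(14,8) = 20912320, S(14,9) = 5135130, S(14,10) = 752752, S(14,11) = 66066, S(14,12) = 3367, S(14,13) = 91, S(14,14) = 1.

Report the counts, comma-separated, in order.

r15: T_15,1=1×1+0=1; T_15,2=2×8191+1=16383; T_15,3=3×788970+8191=2375101; T_15,4=4×10391745+788970=42355950; T_15,5=5×40075035+10391745=210766920; T_15,6=6×63436373+40075035=420693273; T_15,7=7×49329280+63436373=408741333; T_15,8=8×20912320+49329280=216627840; T_15,9=9×5135130+20912320=67128490; T_15,10=10×752752+5135130=12662650; T_15,11=11×66066+752752=1479478; T_15,12=12×3367+66066=106470; T_15,13=13×91+3367=4550; T_15,14=14×1+91=105; T_15,15=15×0+1=1
r16: T_16,1=1×1+0=1; T_16,2=2×16383+1=32767; T_16,3=3×2375101+16383=7141686; T_16,4=4×42355950+2375101=171798901; T_16,5=5×210766920+42355950=1096190550; T_16,6=6×420693273+210766920=2734926558; T_16,7=7×408741333+420693273=3281882604; T_16,8=8×216627840+408741333=2141764053; T_16,9=9×67128490+216627840=820784250; T_16,10=10×12662650+67128490=193754990; T_16,11=11×1479478+12662650=28936908; T_16,12=12×106470+1479478=2757118; T_16,13=13×4550+106470=165620; T_16,14=14×105+4550=6020; T_16,15=15×1+105=120; T_16,16=16×0+1=1
B_15 = ΣS(15,k) = 1+16383+2375101+42355950+210766920+420693273+408741333+216627840+67128490+12662650+1479478+106470+4550+105+1 = 1382958545
B_16 = ΣS(16,k) = 1+32767+7141686+171798901+1096190550+2734926558+3281882604+2141764053+820784250+193754990+28936908+2757118+165620+6020+120+1 = 10480142147

1382958545, 10480142147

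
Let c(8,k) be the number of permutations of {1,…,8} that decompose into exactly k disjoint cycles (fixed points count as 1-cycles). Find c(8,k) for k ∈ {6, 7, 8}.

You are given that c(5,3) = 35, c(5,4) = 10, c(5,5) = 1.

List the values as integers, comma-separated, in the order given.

322, 28, 1

i=6: T(6,4)=35+5·10=85 | T(6,5)=10+5·1=15 | T(6,6)=1+5·0=1
i=7: T(7,5)=85+6·15=175 | T(7,6)=15+6·1=21 | T(7,7)=1+6·0=1
i=8: T(8,6)=175+7·21=322 | T(8,7)=21+7·1=28 | T(8,8)=1+7·0=1
Read c(8,6) = 322, c(8,7) = 28, c(8,8) = 1.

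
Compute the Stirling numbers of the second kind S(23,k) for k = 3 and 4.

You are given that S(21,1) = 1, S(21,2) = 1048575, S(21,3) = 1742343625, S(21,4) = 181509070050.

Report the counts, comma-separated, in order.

15686335501, 2916342574750

[22] T[22,2]:2*1048575+1=2097151 · T[22,3]:3*1742343625+1048575=5228079450 · T[22,4]:4*181509070050+1742343625=727778623825
[23] T[23,3]:3*5228079450+2097151=15686335501 · T[23,4]:4*727778623825+5228079450=2916342574750
Read S(23,3) = 15686335501, S(23,4) = 2916342574750.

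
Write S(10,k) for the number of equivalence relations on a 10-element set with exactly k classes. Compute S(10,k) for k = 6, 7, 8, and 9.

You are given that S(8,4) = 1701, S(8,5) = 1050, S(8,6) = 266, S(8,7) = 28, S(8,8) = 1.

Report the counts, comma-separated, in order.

22827, 5880, 750, 45

@9  (9,5):1050·5+1701→6951, (9,6):266·6+1050→2646, (9,7):28·7+266→462, (9,8):1·8+28→36, (9,9):0·9+1→1
@10  (10,6):2646·6+6951→22827, (10,7):462·7+2646→5880, (10,8):36·8+462→750, (10,9):1·9+36→45
Read S(10,6) = 22827, S(10,7) = 5880, S(10,8) = 750, S(10,9) = 45.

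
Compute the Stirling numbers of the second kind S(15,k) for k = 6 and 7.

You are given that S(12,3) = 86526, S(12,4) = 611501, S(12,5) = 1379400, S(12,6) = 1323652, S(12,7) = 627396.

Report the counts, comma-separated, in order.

420693273, 408741333

i=13: T(13,4)=86526+4·611501=2532530 | T(13,5)=611501+5·1379400=7508501 | T(13,6)=1379400+6·1323652=9321312 | T(13,7)=1323652+7·627396=5715424
i=14: T(14,5)=2532530+5·7508501=40075035 | T(14,6)=7508501+6·9321312=63436373 | T(14,7)=9321312+7·5715424=49329280
i=15: T(15,6)=40075035+6·63436373=420693273 | T(15,7)=63436373+7·49329280=408741333
Read S(15,6) = 420693273, S(15,7) = 408741333.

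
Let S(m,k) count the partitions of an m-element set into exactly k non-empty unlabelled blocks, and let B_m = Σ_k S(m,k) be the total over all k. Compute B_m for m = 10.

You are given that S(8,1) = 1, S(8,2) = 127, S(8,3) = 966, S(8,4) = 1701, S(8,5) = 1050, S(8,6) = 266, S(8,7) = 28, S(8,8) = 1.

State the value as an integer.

row 9: T[9][1]=1·1+0=1  T[9][2]=2·127+1=255  T[9][3]=3·966+127=3025  T[9][4]=4·1701+966=7770  T[9][5]=5·1050+1701=6951  T[9][6]=6·266+1050=2646  T[9][7]=7·28+266=462  T[9][8]=8·1+28=36  T[9][9]=9·0+1=1
row 10: T[10][1]=1·1+0=1  T[10][2]=2·255+1=511  T[10][3]=3·3025+255=9330  T[10][4]=4·7770+3025=34105  T[10][5]=5·6951+7770=42525  T[10][6]=6·2646+6951=22827  T[10][7]=7·462+2646=5880  T[10][8]=8·36+462=750  T[10][9]=9·1+36=45  T[10][10]=10·0+1=1
B_10 = ΣS(10,k) = 1+511+9330+34105+42525+22827+5880+750+45+1 = 115975

115975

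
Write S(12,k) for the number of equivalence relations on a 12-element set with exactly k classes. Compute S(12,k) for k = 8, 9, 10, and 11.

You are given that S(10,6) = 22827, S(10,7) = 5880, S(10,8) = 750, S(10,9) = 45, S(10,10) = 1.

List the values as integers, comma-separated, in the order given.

159027, 22275, 1705, 66

r11: T_11,7=7×5880+22827=63987; T_11,8=8×750+5880=11880; T_11,9=9×45+750=1155; T_11,10=10×1+45=55; T_11,11=11×0+1=1
r12: T_12,8=8×11880+63987=159027; T_12,9=9×1155+11880=22275; T_12,10=10×55+1155=1705; T_12,11=11×1+55=66
Read S(12,8) = 159027, S(12,9) = 22275, S(12,10) = 1705, S(12,11) = 66.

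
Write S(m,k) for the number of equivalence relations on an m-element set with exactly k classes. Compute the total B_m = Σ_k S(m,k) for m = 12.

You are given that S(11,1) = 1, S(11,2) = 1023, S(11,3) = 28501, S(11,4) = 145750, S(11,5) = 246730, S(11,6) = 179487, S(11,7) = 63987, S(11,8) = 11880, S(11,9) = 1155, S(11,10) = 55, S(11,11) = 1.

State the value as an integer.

4213597

i=12: T(12,1)=0+1·1=1 | T(12,2)=1+2·1023=2047 | T(12,3)=1023+3·28501=86526 | T(12,4)=28501+4·145750=611501 | T(12,5)=145750+5·246730=1379400 | T(12,6)=246730+6·179487=1323652 | T(12,7)=179487+7·63987=627396 | T(12,8)=63987+8·11880=159027 | T(12,9)=11880+9·1155=22275 | T(12,10)=1155+10·55=1705 | T(12,11)=55+11·1=66 | T(12,12)=1+12·0=1
B_12 = ΣS(12,k) = 1+2047+86526+611501+1379400+1323652+627396+159027+22275+1705+66+1 = 4213597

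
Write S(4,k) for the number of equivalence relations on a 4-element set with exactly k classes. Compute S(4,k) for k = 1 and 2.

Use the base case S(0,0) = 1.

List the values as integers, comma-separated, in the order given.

row 1: T[1][1]=1·0+1=1
row 2: T[2][1]=1·1+0=1  T[2][2]=2·0+1=1
row 3: T[3][1]=1·1+0=1  T[3][2]=2·1+1=3
row 4: T[4][1]=1·1+0=1  T[4][2]=2·3+1=7
Read S(4,1) = 1, S(4,2) = 7.

1, 7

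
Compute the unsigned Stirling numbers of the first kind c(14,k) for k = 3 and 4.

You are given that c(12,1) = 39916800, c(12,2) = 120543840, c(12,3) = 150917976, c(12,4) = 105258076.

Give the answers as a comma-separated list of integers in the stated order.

row 13: T[13][2]=12·120543840+39916800=1486442880  T[13][3]=12·150917976+120543840=1931559552  T[13][4]=12·105258076+150917976=1414014888
row 14: T[14][3]=13·1931559552+1486442880=26596717056  T[14][4]=13·1414014888+1931559552=20313753096
Read c(14,3) = 26596717056, c(14,4) = 20313753096.

26596717056, 20313753096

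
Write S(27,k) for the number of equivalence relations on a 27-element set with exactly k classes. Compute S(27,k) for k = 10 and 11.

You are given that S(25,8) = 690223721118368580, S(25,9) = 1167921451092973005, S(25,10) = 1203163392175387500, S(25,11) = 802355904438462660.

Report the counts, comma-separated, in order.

143197070509423605675, 123519417123830092365

@26  (26,9):1167921451092973005·9+690223721118368580→11201516780955125625, (26,10):1203163392175387500·10+1167921451092973005→13199555372846848005, (26,11):802355904438462660·11+1203163392175387500→10029078340998476760
@27  (27,10):13199555372846848005·10+11201516780955125625→143197070509423605675, (27,11):10029078340998476760·11+13199555372846848005→123519417123830092365
Read S(27,10) = 143197070509423605675, S(27,11) = 123519417123830092365.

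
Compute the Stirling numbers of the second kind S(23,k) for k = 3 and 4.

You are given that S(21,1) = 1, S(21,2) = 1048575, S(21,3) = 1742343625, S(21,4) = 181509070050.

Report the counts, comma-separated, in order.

[22] T[22,2]:2*1048575+1=2097151 · T[22,3]:3*1742343625+1048575=5228079450 · T[22,4]:4*181509070050+1742343625=727778623825
[23] T[23,3]:3*5228079450+2097151=15686335501 · T[23,4]:4*727778623825+5228079450=2916342574750
Read S(23,3) = 15686335501, S(23,4) = 2916342574750.

15686335501, 2916342574750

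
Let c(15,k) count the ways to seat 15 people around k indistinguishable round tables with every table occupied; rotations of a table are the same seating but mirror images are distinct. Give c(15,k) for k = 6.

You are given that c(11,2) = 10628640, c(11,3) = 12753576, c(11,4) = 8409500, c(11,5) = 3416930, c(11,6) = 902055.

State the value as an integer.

56663366760

@12  (12,3):12753576·11+10628640→150917976, (12,4):8409500·11+12753576→105258076, (12,5):3416930·11+8409500→45995730, (12,6):902055·11+3416930→13339535
@13  (13,4):105258076·12+150917976→1414014888, (13,5):45995730·12+105258076→657206836, (13,6):13339535·12+45995730→206070150
@14  (14,5):657206836·13+1414014888→9957703756, (14,6):206070150·13+657206836→3336118786
@15  (15,6):3336118786·14+9957703756→56663366760
Read c(15,6) = 56663366760.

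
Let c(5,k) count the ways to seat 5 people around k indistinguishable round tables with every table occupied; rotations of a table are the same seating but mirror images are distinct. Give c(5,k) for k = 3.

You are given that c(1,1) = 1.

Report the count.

35

row 2: T[2][1]=1·1+0=1  T[2][2]=1·0+1=1
row 3: T[3][1]=2·1+0=2  T[3][2]=2·1+1=3  T[3][3]=2·0+1=1
row 4: T[4][2]=3·3+2=11  T[4][3]=3·1+3=6
row 5: T[5][3]=4·6+11=35
Read c(5,3) = 35.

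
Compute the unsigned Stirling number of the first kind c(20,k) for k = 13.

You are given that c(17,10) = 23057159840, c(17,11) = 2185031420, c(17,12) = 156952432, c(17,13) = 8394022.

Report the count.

i=18: T(18,11)=23057159840+17·2185031420=60202693980 | T(18,12)=2185031420+17·156952432=4853222764 | T(18,13)=156952432+17·8394022=299650806
i=19: T(19,12)=60202693980+18·4853222764=147560703732 | T(19,13)=4853222764+18·299650806=10246937272
i=20: T(20,13)=147560703732+19·10246937272=342252511900
Read c(20,13) = 342252511900.

342252511900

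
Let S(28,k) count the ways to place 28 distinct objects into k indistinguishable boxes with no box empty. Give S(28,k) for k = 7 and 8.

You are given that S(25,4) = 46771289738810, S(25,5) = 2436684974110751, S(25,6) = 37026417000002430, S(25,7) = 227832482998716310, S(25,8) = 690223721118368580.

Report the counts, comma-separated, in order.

82892803728383735268, 392678226281361931131

[26] T[26,5]:5*2436684974110751+46771289738810=12230196160292565 · T[26,6]:6*37026417000002430+2436684974110751=224595186974125331 · T[26,7]:7*227832482998716310+37026417000002430=1631853797991016600 · T[26,8]:8*690223721118368580+227832482998716310=5749622251945664950
[27] T[27,6]:6*224595186974125331+12230196160292565=1359801318005044551 · T[27,7]:7*1631853797991016600+224595186974125331=11647571772911241531 · T[27,8]:8*5749622251945664950+1631853797991016600=47628831813556336200
[28] T[28,7]:7*11647571772911241531+1359801318005044551=82892803728383735268 · T[28,8]:8*47628831813556336200+11647571772911241531=392678226281361931131
Read S(28,7) = 82892803728383735268, S(28,8) = 392678226281361931131.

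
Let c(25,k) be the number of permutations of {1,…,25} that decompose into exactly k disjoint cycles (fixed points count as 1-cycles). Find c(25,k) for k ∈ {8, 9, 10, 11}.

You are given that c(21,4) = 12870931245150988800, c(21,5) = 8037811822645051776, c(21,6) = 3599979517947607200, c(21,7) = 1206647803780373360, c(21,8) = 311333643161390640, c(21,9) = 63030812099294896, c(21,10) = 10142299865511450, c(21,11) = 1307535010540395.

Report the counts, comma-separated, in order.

i=22: T(22,5)=12870931245150988800+21·8037811822645051776=181664979520697076096 | T(22,6)=8037811822645051776+21·3599979517947607200=83637381699544802976 | T(22,7)=3599979517947607200+21·1206647803780373360=28939583397335447760 | T(22,8)=1206647803780373360+21·311333643161390640=7744654310169576800 | T(22,9)=311333643161390640+21·63030812099294896=1634980697246583456 | T(22,10)=63030812099294896+21·10142299865511450=276019109275035346 | T(22,11)=10142299865511450+21·1307535010540395=37600535086859745
i=23: T(23,6)=181664979520697076096+22·83637381699544802976=2021687376910682741568 | T(23,7)=83637381699544802976+22·28939583397335447760=720308216440924653696 | T(23,8)=28939583397335447760+22·7744654310169576800=199321978221066137360 | T(23,9)=7744654310169576800+22·1634980697246583456=43714229649594412832 | T(23,10)=1634980697246583456+22·276019109275035346=7707401101297361068 | T(23,11)=276019109275035346+22·37600535086859745=1103230881185949736
i=24: T(24,7)=2021687376910682741568+23·720308216440924653696=18588776355051949776576 | T(24,8)=720308216440924653696+23·199321978221066137360=5304713715525445812976 | T(24,9)=199321978221066137360+23·43714229649594412832=1204749260161737632496 | T(24,10)=43714229649594412832+23·7707401101297361068=220984454979433717396 | T(24,11)=7707401101297361068+23·1103230881185949736=33081711368574204996
i=25: T(25,8)=18588776355051949776576+24·5304713715525445812976=145901905527662649288000 | T(25,9)=5304713715525445812976+24·1204749260161737632496=34218695959407148992880 | T(25,10)=1204749260161737632496+24·220984454979433717396=6508376179668146850000 | T(25,11)=220984454979433717396+24·33081711368574204996=1014945527825214637300
Read c(25,8) = 145901905527662649288000, c(25,9) = 34218695959407148992880, c(25,10) = 6508376179668146850000, c(25,11) = 1014945527825214637300.

145901905527662649288000, 34218695959407148992880, 6508376179668146850000, 1014945527825214637300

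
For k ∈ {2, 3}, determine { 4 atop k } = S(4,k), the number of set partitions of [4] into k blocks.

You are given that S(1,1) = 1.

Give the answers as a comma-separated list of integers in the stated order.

7, 6

i=2: T(2,1)=0+1·1=1 | T(2,2)=1+2·0=1
i=3: T(3,1)=0+1·1=1 | T(3,2)=1+2·1=3 | T(3,3)=1+3·0=1
i=4: T(4,2)=1+2·3=7 | T(4,3)=3+3·1=6
Read S(4,2) = 7, S(4,3) = 6.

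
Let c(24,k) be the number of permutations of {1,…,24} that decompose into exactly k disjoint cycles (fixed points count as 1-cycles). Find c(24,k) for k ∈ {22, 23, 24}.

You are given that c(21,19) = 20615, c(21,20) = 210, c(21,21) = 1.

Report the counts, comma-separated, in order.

[22] T[22,20]:21*210+20615=25025 · T[22,21]:21*1+210=231 · T[22,22]:21*0+1=1
[23] T[23,21]:22*231+25025=30107 · T[23,22]:22*1+231=253 · T[23,23]:22*0+1=1
[24] T[24,22]:23*253+30107=35926 · T[24,23]:23*1+253=276 · T[24,24]:23*0+1=1
Read c(24,22) = 35926, c(24,23) = 276, c(24,24) = 1.

35926, 276, 1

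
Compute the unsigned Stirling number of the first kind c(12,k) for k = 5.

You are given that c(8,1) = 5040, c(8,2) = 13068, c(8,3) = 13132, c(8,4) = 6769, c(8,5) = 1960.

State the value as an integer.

45995730

row 9: T[9][2]=8·13068+5040=109584  T[9][3]=8·13132+13068=118124  T[9][4]=8·6769+13132=67284  T[9][5]=8·1960+6769=22449
row 10: T[10][3]=9·118124+109584=1172700  T[10][4]=9·67284+118124=723680  T[10][5]=9·22449+67284=269325
row 11: T[11][4]=10·723680+1172700=8409500  T[11][5]=10·269325+723680=3416930
row 12: T[12][5]=11·3416930+8409500=45995730
Read c(12,5) = 45995730.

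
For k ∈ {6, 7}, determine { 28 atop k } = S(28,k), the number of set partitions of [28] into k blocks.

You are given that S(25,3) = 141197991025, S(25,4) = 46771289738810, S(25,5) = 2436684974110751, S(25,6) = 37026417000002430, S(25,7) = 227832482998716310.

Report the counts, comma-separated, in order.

[26] T[26,4]:4*46771289738810+141197991025=187226356946265 · T[26,5]:5*2436684974110751+46771289738810=12230196160292565 · T[26,6]:6*37026417000002430+2436684974110751=224595186974125331 · T[26,7]:7*227832482998716310+37026417000002430=1631853797991016600
[27] T[27,5]:5*12230196160292565+187226356946265=61338207158409090 · T[27,6]:6*224595186974125331+12230196160292565=1359801318005044551 · T[27,7]:7*1631853797991016600+224595186974125331=11647571772911241531
[28] T[28,6]:6*1359801318005044551+61338207158409090=8220146115188676396 · T[28,7]:7*11647571772911241531+1359801318005044551=82892803728383735268
Read S(28,6) = 8220146115188676396, S(28,7) = 82892803728383735268.

8220146115188676396, 82892803728383735268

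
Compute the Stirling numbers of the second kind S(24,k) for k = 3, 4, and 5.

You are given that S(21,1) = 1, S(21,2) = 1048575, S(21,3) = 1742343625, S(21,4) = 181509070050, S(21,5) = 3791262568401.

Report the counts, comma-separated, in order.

r22: T_22,1=1×1+0=1; T_22,2=2×1048575+1=2097151; T_22,3=3×1742343625+1048575=5228079450; T_22,4=4×181509070050+1742343625=727778623825; T_22,5=5×3791262568401+181509070050=19137821912055
r23: T_23,2=2×2097151+1=4194303; T_23,3=3×5228079450+2097151=15686335501; T_23,4=4×727778623825+5228079450=2916342574750; T_23,5=5×19137821912055+727778623825=96416888184100
r24: T_24,3=3×15686335501+4194303=47063200806; T_24,4=4×2916342574750+15686335501=11681056634501; T_24,5=5×96416888184100+2916342574750=485000783495250
Read S(24,3) = 47063200806, S(24,4) = 11681056634501, S(24,5) = 485000783495250.

47063200806, 11681056634501, 485000783495250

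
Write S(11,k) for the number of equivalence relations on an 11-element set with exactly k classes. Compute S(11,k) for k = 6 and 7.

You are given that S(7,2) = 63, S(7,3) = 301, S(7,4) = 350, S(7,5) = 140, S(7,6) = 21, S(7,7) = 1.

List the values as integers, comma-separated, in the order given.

row 8: T[8][3]=3·301+63=966  T[8][4]=4·350+301=1701  T[8][5]=5·140+350=1050  T[8][6]=6·21+140=266  T[8][7]=7·1+21=28
row 9: T[9][4]=4·1701+966=7770  T[9][5]=5·1050+1701=6951  T[9][6]=6·266+1050=2646  T[9][7]=7·28+266=462
row 10: T[10][5]=5·6951+7770=42525  T[10][6]=6·2646+6951=22827  T[10][7]=7·462+2646=5880
row 11: T[11][6]=6·22827+42525=179487  T[11][7]=7·5880+22827=63987
Read S(11,6) = 179487, S(11,7) = 63987.

179487, 63987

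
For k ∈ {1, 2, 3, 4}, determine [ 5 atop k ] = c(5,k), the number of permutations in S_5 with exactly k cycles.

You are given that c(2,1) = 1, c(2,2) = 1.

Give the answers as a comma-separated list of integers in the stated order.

24, 50, 35, 10

i=3: T(3,1)=0+2·1=2 | T(3,2)=1+2·1=3 | T(3,3)=1+2·0=1
i=4: T(4,1)=0+3·2=6 | T(4,2)=2+3·3=11 | T(4,3)=3+3·1=6 | T(4,4)=1+3·0=1
i=5: T(5,1)=0+4·6=24 | T(5,2)=6+4·11=50 | T(5,3)=11+4·6=35 | T(5,4)=6+4·1=10
Read c(5,1) = 24, c(5,2) = 50, c(5,3) = 35, c(5,4) = 10.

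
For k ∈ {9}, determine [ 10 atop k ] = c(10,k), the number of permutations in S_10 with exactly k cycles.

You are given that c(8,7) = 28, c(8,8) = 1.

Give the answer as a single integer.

@9  (9,8):1·8+28→36, (9,9):0·8+1→1
@10  (10,9):1·9+36→45
Read c(10,9) = 45.

45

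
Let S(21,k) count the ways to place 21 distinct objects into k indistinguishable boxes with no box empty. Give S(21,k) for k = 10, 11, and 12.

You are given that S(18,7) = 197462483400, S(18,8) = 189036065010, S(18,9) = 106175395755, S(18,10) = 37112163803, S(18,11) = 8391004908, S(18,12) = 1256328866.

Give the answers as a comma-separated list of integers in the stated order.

i=19: T(19,8)=197462483400+8·189036065010=1709751003480 | T(19,9)=189036065010+9·106175395755=1144614626805 | T(19,10)=106175395755+10·37112163803=477297033785 | T(19,11)=37112163803+11·8391004908=129413217791 | T(19,12)=8391004908+12·1256328866=23466951300
i=20: T(20,9)=1709751003480+9·1144614626805=12011282644725 | T(20,10)=1144614626805+10·477297033785=5917584964655 | T(20,11)=477297033785+11·129413217791=1900842429486 | T(20,12)=129413217791+12·23466951300=411016633391
i=21: T(21,10)=12011282644725+10·5917584964655=71187132291275 | T(21,11)=5917584964655+11·1900842429486=26826851689001 | T(21,12)=1900842429486+12·411016633391=6833042030178
Read S(21,10) = 71187132291275, S(21,11) = 26826851689001, S(21,12) = 6833042030178.

71187132291275, 26826851689001, 6833042030178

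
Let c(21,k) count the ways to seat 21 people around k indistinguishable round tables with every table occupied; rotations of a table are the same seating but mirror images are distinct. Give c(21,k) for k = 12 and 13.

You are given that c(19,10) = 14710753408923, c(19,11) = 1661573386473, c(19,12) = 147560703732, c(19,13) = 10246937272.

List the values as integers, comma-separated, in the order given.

r20: T_20,11=19×1661573386473+14710753408923=46280647751910; T_20,12=19×147560703732+1661573386473=4465226757381; T_20,13=19×10246937272+147560703732=342252511900
r21: T_21,12=20×4465226757381+46280647751910=135585182899530; T_21,13=20×342252511900+4465226757381=11310276995381
Read c(21,12) = 135585182899530, c(21,13) = 11310276995381.

135585182899530, 11310276995381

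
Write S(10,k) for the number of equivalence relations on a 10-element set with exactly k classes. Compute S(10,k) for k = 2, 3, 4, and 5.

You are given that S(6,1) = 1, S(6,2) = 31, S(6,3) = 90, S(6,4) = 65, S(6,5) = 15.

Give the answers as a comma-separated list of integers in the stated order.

i=7: T(7,1)=0+1·1=1 | T(7,2)=1+2·31=63 | T(7,3)=31+3·90=301 | T(7,4)=90+4·65=350 | T(7,5)=65+5·15=140
i=8: T(8,1)=0+1·1=1 | T(8,2)=1+2·63=127 | T(8,3)=63+3·301=966 | T(8,4)=301+4·350=1701 | T(8,5)=350+5·140=1050
i=9: T(9,1)=0+1·1=1 | T(9,2)=1+2·127=255 | T(9,3)=127+3·966=3025 | T(9,4)=966+4·1701=7770 | T(9,5)=1701+5·1050=6951
i=10: T(10,2)=1+2·255=511 | T(10,3)=255+3·3025=9330 | T(10,4)=3025+4·7770=34105 | T(10,5)=7770+5·6951=42525
Read S(10,2) = 511, S(10,3) = 9330, S(10,4) = 34105, S(10,5) = 42525.

511, 9330, 34105, 42525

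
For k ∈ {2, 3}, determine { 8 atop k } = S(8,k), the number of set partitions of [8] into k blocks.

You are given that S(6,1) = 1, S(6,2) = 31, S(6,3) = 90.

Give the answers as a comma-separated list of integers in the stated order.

127, 966

[7] T[7,1]:1*1+0=1 · T[7,2]:2*31+1=63 · T[7,3]:3*90+31=301
[8] T[8,2]:2*63+1=127 · T[8,3]:3*301+63=966
Read S(8,2) = 127, S(8,3) = 966.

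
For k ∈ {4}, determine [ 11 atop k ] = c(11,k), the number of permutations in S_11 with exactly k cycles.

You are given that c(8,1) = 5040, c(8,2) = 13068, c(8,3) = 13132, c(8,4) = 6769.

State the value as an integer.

8409500

[9] T[9,2]:8*13068+5040=109584 · T[9,3]:8*13132+13068=118124 · T[9,4]:8*6769+13132=67284
[10] T[10,3]:9*118124+109584=1172700 · T[10,4]:9*67284+118124=723680
[11] T[11,4]:10*723680+1172700=8409500
Read c(11,4) = 8409500.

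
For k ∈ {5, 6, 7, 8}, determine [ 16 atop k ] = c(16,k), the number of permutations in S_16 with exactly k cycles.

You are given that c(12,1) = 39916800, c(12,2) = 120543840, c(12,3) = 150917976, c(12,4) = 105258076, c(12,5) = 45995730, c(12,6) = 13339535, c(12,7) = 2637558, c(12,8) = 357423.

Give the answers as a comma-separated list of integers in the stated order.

i=13: T(13,2)=39916800+12·120543840=1486442880 | T(13,3)=120543840+12·150917976=1931559552 | T(13,4)=150917976+12·105258076=1414014888 | T(13,5)=105258076+12·45995730=657206836 | T(13,6)=45995730+12·13339535=206070150 | T(13,7)=13339535+12·2637558=44990231 | T(13,8)=2637558+12·357423=6926634
i=14: T(14,3)=1486442880+13·1931559552=26596717056 | T(14,4)=1931559552+13·1414014888=20313753096 | T(14,5)=1414014888+13·657206836=9957703756 | T(14,6)=657206836+13·206070150=3336118786 | T(14,7)=206070150+13·44990231=790943153 | T(14,8)=44990231+13·6926634=135036473
i=15: T(15,4)=26596717056+14·20313753096=310989260400 | T(15,5)=20313753096+14·9957703756=159721605680 | T(15,6)=9957703756+14·3336118786=56663366760 | T(15,7)=3336118786+14·790943153=14409322928 | T(15,8)=790943153+14·135036473=2681453775
i=16: T(16,5)=310989260400+15·159721605680=2706813345600 | T(16,6)=159721605680+15·56663366760=1009672107080 | T(16,7)=56663366760+15·14409322928=272803210680 | T(16,8)=14409322928+15·2681453775=54631129553
Read c(16,5) = 2706813345600, c(16,6) = 1009672107080, c(16,7) = 272803210680, c(16,8) = 54631129553.

2706813345600, 1009672107080, 272803210680, 54631129553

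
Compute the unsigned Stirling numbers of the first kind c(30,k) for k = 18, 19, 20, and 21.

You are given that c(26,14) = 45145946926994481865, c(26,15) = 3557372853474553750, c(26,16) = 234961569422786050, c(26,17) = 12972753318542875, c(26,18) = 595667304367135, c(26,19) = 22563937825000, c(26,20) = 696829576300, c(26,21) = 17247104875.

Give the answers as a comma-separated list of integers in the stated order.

row 27: T[27][15]=26·3557372853474553750+45145946926994481865=137637641117332879365  T[27][16]=26·234961569422786050+3557372853474553750=9666373658466991050  T[27][17]=26·12972753318542875+234961569422786050=572253155704900800  T[27][18]=26·595667304367135+12972753318542875=28460103232088385  T[27][19]=26·22563937825000+595667304367135=1182329687817135  T[27][20]=26·696829576300+22563937825000=40681506808800  T[27][21]=26·17247104875+696829576300=1145254303050
row 28: T[28][16]=27·9666373658466991050+137637641117332879365=398629729895941637715  T[28][17]=27·572253155704900800+9666373658466991050=25117208862499312650  T[28][18]=27·28460103232088385+572253155704900800=1340675942971287195  T[28][19]=27·1182329687817135+28460103232088385=60383004803151030  T[28][20]=27·40681506808800+1182329687817135=2280730371654735  T[28][21]=27·1145254303050+40681506808800=71603372991150
row 29: T[29][17]=28·25117208862499312650+398629729895941637715=1101911578045922391915  T[29][18]=28·1340675942971287195+25117208862499312650=62656135265695354110  T[29][19]=28·60383004803151030+1340675942971287195=3031400077459516035  T[29][20]=28·2280730371654735+60383004803151030=124243455209483610  T[29][21]=28·71603372991150+2280730371654735=4285624815406935
row 30: T[30][18]=29·62656135265695354110+1101911578045922391915=2918939500751087661105  T[30][19]=29·3031400077459516035+62656135265695354110=150566737512021319125  T[30][20]=29·124243455209483610+3031400077459516035=6634460278534540725  T[30][21]=29·4285624815406935+124243455209483610=248526574856284725
Read c(30,18) = 2918939500751087661105, c(30,19) = 150566737512021319125, c(30,20) = 6634460278534540725, c(30,21) = 248526574856284725.

2918939500751087661105, 150566737512021319125, 6634460278534540725, 248526574856284725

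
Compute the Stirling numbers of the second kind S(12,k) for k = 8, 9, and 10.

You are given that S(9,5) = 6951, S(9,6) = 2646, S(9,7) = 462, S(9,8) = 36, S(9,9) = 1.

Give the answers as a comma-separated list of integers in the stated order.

159027, 22275, 1705

r10: T_10,6=6×2646+6951=22827; T_10,7=7×462+2646=5880; T_10,8=8×36+462=750; T_10,9=9×1+36=45; T_10,10=10×0+1=1
r11: T_11,7=7×5880+22827=63987; T_11,8=8×750+5880=11880; T_11,9=9×45+750=1155; T_11,10=10×1+45=55
r12: T_12,8=8×11880+63987=159027; T_12,9=9×1155+11880=22275; T_12,10=10×55+1155=1705
Read S(12,8) = 159027, S(12,9) = 22275, S(12,10) = 1705.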